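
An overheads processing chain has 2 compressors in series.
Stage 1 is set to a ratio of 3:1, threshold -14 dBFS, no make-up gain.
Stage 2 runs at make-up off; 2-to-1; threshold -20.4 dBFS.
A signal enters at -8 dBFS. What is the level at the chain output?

Stage 1: 6 dB above -14 dBFS, reduced 3:1 to 2 dB above → -12 dBFS.
Stage 2: -12 dBFS is 8.4 dB over -20.4 dBFS; at 2:1 that becomes 4.2 dB over, giving -16.2 dBFS.

-16.2 dBFS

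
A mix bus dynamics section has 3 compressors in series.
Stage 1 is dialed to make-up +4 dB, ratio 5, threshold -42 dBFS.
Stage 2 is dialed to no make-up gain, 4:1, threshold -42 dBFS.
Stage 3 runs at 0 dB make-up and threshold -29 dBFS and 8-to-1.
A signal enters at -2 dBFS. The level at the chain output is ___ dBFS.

-39 dBFS

Stage 1: -2 dBFS is 40 dB over -42 dBFS; at 5:1 that becomes 8 dB over, giving -34 dBFS; +4 dB make-up → -30 dBFS.
Stage 2: 12 dB above -42 dBFS, reduced 4:1 to 3 dB above → -39 dBFS.
Stage 3: -39 dBFS ≤ -29 dBFS, so stage 3 doesn't engage; output -39 dBFS.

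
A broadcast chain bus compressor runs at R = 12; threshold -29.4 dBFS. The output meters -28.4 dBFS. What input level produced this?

-17.4 dBFS

Post-compression overshoot = -28.4 − (-29.4) = 1 dB.
Input overshoot = R × output overshoot = 12 dB → input = -29.4 + 12 = -17.4 dBFS.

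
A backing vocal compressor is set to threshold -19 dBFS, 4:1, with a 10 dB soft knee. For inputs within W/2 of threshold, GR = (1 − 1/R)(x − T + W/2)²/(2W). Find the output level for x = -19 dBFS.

x − T + W/2 = -19 − (-19) + 5 = 5.
GR = (1 − 1/4) × 5² / 20 = 0.75 × 25 / 20 = 0.9375 dB.
Output = -19 − 0.9375 = -19.9375 dBFS.

-19.9375 dBFS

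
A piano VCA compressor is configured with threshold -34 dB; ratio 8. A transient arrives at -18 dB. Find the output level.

-18 dB sits 16 dB over threshold.
8:1 compression reduces that to 16/8 = 2 dB over.
Output = -34 + 2 = -32 dB.

-32 dB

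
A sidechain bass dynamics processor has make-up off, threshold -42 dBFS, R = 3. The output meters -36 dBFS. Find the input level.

That's 6 dB above the -42 dBFS threshold.
Before 3:1 compression the overshoot was 6 × 3 = 18 dB, so input = -42 + 18 = -24 dBFS.

-24 dBFS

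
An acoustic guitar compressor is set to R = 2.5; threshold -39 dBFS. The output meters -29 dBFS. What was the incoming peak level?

The compressed level sits -29 − (-39) = 10 dB over threshold.
Before 2.5:1 compression the overshoot was 10 × 2.5 = 25 dB, so input = -39 + 25 = -14 dBFS.

-14 dBFS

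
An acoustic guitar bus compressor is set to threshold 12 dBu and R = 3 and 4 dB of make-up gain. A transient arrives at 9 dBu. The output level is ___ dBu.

9 dBu is 3 dB below the 12 dBu threshold, so no gain reduction is applied.
Make-up gain adds 4 dB: 9 + 4 = 13 dBu.

13 dBu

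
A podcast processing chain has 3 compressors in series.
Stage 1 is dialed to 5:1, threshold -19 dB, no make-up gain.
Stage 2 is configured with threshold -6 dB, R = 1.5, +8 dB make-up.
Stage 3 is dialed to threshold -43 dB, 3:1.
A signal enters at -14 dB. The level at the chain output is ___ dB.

-32 dB

Stage 1: -14 dB is 5 dB over -19 dB; at 5:1 that becomes 1 dB over, giving -18 dB.
Stage 2: -18 dB is at or below the -6 dB threshold — no compression; make-up brings it to -10 dB.
Stage 3: 33 dB above -43 dB, reduced 3:1 to 11 dB above → -32 dB.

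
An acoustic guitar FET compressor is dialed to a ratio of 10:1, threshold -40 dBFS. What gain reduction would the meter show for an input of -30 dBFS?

9 dB

The signal is 10 dB above threshold.
At 10:1, output sits 10/10 = 1 dB above threshold.
GR = overshoot in − overshoot out = 10 − 1 = 9 dB.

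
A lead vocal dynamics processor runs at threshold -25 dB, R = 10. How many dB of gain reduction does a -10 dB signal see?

13.5 dB

Overshoot = -10 − (-25) = 15 dB.
At 10:1, output sits 15/10 = 1.5 dB above threshold.
So the signal is attenuated by 15 − 1.5 = 13.5 dB.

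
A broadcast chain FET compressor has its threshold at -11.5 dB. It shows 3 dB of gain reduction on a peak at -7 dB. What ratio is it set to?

3:1

Input overshoot = -7 − (-11.5) = 4.5 dB.
Output overshoot = 4.5 − 3 = 1.5 dB.
Ratio = input overshoot / output overshoot = 4.5 / 1.5 = 3.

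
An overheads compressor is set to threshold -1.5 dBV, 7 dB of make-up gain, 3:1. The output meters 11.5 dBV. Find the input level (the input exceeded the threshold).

16.5 dBV

Stripping the +7 dB make-up gives 4.5 dBV at the gain stage.
That's 6 dB above the -1.5 dBV threshold.
Before 3:1 compression the overshoot was 6 × 3 = 18 dB, so input = -1.5 + 18 = 16.5 dBV.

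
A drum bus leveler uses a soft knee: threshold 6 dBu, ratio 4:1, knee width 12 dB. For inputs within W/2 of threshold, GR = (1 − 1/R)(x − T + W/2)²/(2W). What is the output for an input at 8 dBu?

6 dBu

x − T + W/2 = 8 − 6 + 6 = 8.
GR = (1 − 1/4) × 8² / 24 = 0.75 × 64 / 24 = 2 dB.
Output = 8 − 2 = 6 dBu.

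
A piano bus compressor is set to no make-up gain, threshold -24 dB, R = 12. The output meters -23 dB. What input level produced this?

-12 dB

Post-compression overshoot = -23 − (-24) = 1 dB.
Before 12:1 compression the overshoot was 1 × 12 = 12 dB, so input = -24 + 12 = -12 dB.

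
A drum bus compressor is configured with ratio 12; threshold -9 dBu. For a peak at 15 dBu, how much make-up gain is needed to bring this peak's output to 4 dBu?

Without make-up, output = threshold + overshoot/12 = -9 + 2 = -7 dBu.
Gap to target: 11 dB.

11 dB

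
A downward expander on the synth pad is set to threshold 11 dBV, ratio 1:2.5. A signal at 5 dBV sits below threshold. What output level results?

The input is 6 dB below the 11 dBV threshold.
A 1:2.5 expander multiplies undershoot by 2.5: 6 × 2.5 = 15 dB below threshold.
Output = 11 − 15 = -4 dBV.

-4 dBV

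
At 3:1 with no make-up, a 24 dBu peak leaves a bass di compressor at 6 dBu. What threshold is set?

Input is 27 dB above T (since output overshoot × R = input overshoot: (6 − T)·3 = 24 − T gives T = -3 dBu).
Check: -3 + (24 − (-3))/3 = -3 + 9 = 6 dBu. ✓

-3 dBu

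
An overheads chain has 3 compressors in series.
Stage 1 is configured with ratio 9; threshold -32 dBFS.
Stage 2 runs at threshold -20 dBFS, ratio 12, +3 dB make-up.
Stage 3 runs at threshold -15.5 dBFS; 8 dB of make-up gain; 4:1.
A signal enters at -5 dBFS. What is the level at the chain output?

Stage 1: overshoot 27 dB → 27/9 = 3 dB → -29 dBFS.
Stage 2: below threshold (-29 ≤ -20); passes unchanged; make-up brings it to -26 dBFS.
Stage 3: -26 dBFS is at or below the -15.5 dBFS threshold — no compression; make-up brings it to -18 dBFS.

-18 dBFS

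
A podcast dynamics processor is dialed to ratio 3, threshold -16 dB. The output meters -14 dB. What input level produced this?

-10 dB

Post-compression overshoot = -14 − (-16) = 2 dB.
Input overshoot = R × output overshoot = 6 dB → input = -16 + 6 = -10 dB.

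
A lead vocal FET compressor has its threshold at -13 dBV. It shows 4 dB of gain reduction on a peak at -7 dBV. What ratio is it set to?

Input overshoot = -7 − (-13) = 6 dB.
Output overshoot = 6 − 4 = 2 dB.
Ratio = input overshoot / output overshoot = 6 / 2 = 3.

3:1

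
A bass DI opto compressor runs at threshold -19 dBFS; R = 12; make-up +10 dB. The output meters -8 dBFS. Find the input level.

-7 dBFS

Stripping the +10 dB make-up gives -18 dBFS at the gain stage.
That's 1 dB above the -19 dBFS threshold.
Undo the ratio: input overshoot = 1 × 12 = 12 dB, giving input = -7 dBFS.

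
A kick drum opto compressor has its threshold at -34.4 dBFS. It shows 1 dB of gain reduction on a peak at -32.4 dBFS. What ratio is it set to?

Input overshoot = -32.4 − (-34.4) = 2 dB.
Output overshoot = 2 − 1 = 1 dB.
Ratio = input overshoot / output overshoot = 2 / 1 = 2.

2:1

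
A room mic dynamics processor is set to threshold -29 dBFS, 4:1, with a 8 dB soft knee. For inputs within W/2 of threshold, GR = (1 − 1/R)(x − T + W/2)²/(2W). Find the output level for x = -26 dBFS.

x − T + W/2 = -26 − (-29) + 4 = 7.
GR = (1 − 1/4) × 7² / 16 = 0.75 × 49 / 16 = 2.296875 dB.
Output = -26 − 2.296875 = -28.296875 dBFS.

-28.296875 dBFS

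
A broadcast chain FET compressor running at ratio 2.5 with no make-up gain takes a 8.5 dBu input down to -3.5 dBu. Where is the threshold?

Gain reduction = 8.5 − (-3.5) = 12 dB; output overshoot = GR / (R − 1) = 12 / 1.5 = 8 dB.
Threshold = output − output overshoot = -3.5 − 8 = -11.5 dBu.

-11.5 dBu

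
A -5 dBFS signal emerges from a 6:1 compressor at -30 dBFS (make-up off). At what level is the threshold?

Input is 30 dB above T (since output overshoot × R = input overshoot: (-30 − T)·6 = -5 − T gives T = -35 dBFS).
Check: -35 + (-5 − (-35))/6 = -35 + 5 = -30 dBFS. ✓

-35 dBFS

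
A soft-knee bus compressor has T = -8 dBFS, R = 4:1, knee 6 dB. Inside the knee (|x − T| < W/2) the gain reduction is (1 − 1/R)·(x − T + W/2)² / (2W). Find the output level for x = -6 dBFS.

x − T + W/2 = -6 − (-8) + 3 = 5.
GR = (1 − 1/4) × 5² / 12 = 0.75 × 25 / 12 = 1.5625 dB.
Output = -6 − 1.5625 = -7.5625 dBFS.

-7.5625 dBFS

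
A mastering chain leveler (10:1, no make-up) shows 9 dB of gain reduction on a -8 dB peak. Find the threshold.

Input is 10 dB above T (since output overshoot × R = input overshoot: (-17 − T)·10 = -8 − T gives T = -18 dB).
Check: -18 + (-8 − (-18))/10 = -18 + 1 = -17 dB. ✓

-18 dB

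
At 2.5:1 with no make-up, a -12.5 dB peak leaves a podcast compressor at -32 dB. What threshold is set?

-45 dB

Input is 32.5 dB above T (since output overshoot × R = input overshoot: (-32 − T)·2.5 = -12.5 − T gives T = -45 dB).
Check: -45 + (-12.5 − (-45))/2.5 = -45 + 13 = -32 dB. ✓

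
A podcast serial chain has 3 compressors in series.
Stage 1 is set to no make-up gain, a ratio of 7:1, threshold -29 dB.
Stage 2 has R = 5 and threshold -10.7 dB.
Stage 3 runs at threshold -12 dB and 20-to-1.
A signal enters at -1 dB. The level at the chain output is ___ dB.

-25 dB

Stage 1: -1 dB is 28 dB over -29 dB; at 7:1 that becomes 4 dB over, giving -25 dB.
Stage 2: -25 dB ≤ -10.7 dB, so stage 2 doesn't engage; output -25 dB.
Stage 3: below threshold (-25 ≤ -12); passes unchanged; output -25 dB.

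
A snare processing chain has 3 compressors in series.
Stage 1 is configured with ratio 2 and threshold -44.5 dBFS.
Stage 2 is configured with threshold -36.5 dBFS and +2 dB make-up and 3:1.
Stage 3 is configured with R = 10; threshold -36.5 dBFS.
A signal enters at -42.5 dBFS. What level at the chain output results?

-41.5 dBFS

Stage 1: -42.5 dBFS is 2 dB over -44.5 dBFS; at 2:1 that becomes 1 dB over, giving -43.5 dBFS.
Stage 2: -43.5 dBFS is at or below the -36.5 dBFS threshold — no compression; make-up brings it to -41.5 dBFS.
Stage 3: -41.5 dBFS ≤ -36.5 dBFS, so stage 3 doesn't engage; output -41.5 dBFS.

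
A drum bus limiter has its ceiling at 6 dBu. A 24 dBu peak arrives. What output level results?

6 dBu

The limiter clamps the peak to its 6 dBu ceiling.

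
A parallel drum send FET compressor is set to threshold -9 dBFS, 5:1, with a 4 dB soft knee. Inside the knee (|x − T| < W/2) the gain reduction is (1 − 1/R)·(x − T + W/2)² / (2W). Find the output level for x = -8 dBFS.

x − T + W/2 = -8 − (-9) + 2 = 3.
GR = (1 − 1/5) × 3² / 8 = 0.8 × 9 / 8 = 0.9 dB.
Output = -8 − 0.9 = -8.9 dBFS.

-8.9 dBFS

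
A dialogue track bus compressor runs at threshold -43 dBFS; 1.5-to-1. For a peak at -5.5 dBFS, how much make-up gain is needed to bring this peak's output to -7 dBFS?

11 dB

The peak compresses to -43 + 37.5/1.5 = -18 dBFS.
To reach -7 dBFS requires -7 − (-18) = 11 dB of make-up.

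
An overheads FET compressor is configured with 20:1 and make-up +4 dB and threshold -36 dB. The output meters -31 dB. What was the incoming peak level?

-16 dB

Stripping the +4 dB make-up gives -35 dB at the gain stage.
That's 1 dB above the -36 dB threshold.
Undo the ratio: input overshoot = 1 × 20 = 20 dB, giving input = -16 dB.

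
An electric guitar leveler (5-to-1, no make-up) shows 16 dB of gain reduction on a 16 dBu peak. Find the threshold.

-4 dBu

Gain reduction = 16 − 0 = 16 dB; output overshoot = GR / (R − 1) = 16 / 4 = 4 dB.
Threshold = output − output overshoot = 0 − 4 = -4 dBu.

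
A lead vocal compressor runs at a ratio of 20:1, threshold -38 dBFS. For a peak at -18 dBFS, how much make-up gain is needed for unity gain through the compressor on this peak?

Overshoot 20 dB → 20/20 = 1 dB after compression, so the compressed level is -38 + 1 = -37 dBFS.
Make-up = target − compressed = -18 − (-37) = 19 dB.

19 dB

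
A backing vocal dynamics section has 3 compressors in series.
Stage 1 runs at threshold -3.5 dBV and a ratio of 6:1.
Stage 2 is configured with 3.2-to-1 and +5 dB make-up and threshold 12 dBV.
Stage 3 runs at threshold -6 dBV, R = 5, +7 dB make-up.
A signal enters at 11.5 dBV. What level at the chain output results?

3 dBV

Stage 1: overshoot 15 dB → 15/6 = 2.5 dB → -1 dBV.
Stage 2: -1 dBV ≤ 12 dBV, so stage 2 doesn't engage; make-up brings it to 4 dBV.
Stage 3: overshoot 10 dB → 10/5 = 2 dB → -4 dBV; +7 dB make-up → 3 dBV.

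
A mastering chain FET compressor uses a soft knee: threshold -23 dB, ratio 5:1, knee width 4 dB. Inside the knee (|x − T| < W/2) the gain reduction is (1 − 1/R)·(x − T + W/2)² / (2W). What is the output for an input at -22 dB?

-22.9 dB

x − T + W/2 = -22 − (-23) + 2 = 3.
GR = (1 − 1/5) × 3² / 8 = 0.8 × 9 / 8 = 0.9 dB.
Output = -22 − 0.9 = -22.9 dB.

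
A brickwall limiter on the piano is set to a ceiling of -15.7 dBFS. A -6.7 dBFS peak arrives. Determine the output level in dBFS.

-15.7 dBFS

A brickwall limiter is an ∞:1 compressor: any input above the ceiling is clamped to -15.7 dBFS.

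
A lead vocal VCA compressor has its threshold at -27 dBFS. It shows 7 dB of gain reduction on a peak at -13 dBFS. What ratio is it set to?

2:1

Input overshoot = -13 − (-27) = 14 dB.
Output overshoot = 14 − 7 = 7 dB.
Ratio = input overshoot / output overshoot = 14 / 7 = 2.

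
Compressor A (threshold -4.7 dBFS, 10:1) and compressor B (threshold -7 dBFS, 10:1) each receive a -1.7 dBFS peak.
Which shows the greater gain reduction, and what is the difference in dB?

B, by 2.07 dB

A: overshoot 3 dB → output overshoot 0.3 dB → GR 2.7 dB.
B: overshoot 5.3 dB → output overshoot 0.53 dB → GR 4.77 dB.
B reduces 2.07 dB more.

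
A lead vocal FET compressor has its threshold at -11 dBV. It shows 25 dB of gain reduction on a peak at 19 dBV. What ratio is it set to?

6:1

Input overshoot = 19 − (-11) = 30 dB.
Output overshoot = 30 − 25 = 5 dB.
Ratio = input overshoot / output overshoot = 30 / 5 = 6.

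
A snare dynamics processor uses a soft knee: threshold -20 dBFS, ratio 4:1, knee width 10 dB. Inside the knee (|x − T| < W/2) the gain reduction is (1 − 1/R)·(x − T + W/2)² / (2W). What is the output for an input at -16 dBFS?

-19.0375 dBFS

x − T + W/2 = -16 − (-20) + 5 = 9.
GR = (1 − 1/4) × 9² / 20 = 0.75 × 81 / 20 = 3.0375 dB.
Output = -16 − 3.0375 = -19.0375 dBFS.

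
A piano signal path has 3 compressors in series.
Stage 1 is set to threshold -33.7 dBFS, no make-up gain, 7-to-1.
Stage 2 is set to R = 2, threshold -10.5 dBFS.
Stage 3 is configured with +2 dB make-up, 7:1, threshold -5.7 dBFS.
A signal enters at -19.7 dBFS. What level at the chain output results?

-29.7 dBFS

Stage 1: 14 dB above -33.7 dBFS, reduced 7:1 to 2 dB above → -31.7 dBFS.
Stage 2: below threshold (-31.7 ≤ -10.5); passes unchanged; output -31.7 dBFS.
Stage 3: below threshold (-31.7 ≤ -5.7); passes unchanged; make-up brings it to -29.7 dBFS.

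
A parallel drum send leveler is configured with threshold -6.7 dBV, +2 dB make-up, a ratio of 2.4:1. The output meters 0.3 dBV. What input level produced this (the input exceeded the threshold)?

5.3 dBV

Remove make-up: 0.3 − 2 = -1.7 dBV.
That's 5 dB above the -6.7 dBV threshold.
Undo the ratio: input overshoot = 5 × 2.4 = 12 dB, giving input = 5.3 dBV.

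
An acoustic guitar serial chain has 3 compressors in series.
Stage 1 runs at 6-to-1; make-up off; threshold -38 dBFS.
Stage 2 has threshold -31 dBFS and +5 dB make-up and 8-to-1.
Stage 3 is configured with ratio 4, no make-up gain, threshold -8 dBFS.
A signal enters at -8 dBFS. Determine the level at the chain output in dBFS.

Stage 1: 30 dB above -38 dBFS, reduced 6:1 to 5 dB above → -33 dBFS.
Stage 2: -33 dBFS is at or below the -31 dBFS threshold — no compression; make-up brings it to -28 dBFS.
Stage 3: -28 dBFS is at or below the -8 dBFS threshold — no compression; output -28 dBFS.

-28 dBFS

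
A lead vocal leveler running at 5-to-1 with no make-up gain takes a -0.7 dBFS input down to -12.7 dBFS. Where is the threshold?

Let T be the threshold. Output overshoot = (input overshoot)/R, so -12.7 − T = (-0.7 − T)/5.
5·(-12.7 − T) = -0.7 − T → 4·T = -63.5 − (-0.7) = -62.8.
T = -62.8/4 = -15.7 dBFS.

-15.7 dBFS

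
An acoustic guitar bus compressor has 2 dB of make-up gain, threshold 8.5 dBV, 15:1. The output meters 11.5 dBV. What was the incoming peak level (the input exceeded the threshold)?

Stripping the +2 dB make-up gives 9.5 dBV at the gain stage.
That's 1 dB above the 8.5 dBV threshold.
Before 15:1 compression the overshoot was 1 × 15 = 15 dB, so input = 8.5 + 15 = 23.5 dBV.

23.5 dBV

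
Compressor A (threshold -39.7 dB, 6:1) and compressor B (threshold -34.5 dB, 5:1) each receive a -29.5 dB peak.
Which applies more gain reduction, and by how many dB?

A, by 4.5 dB

A: overshoot 10.2 dB → output overshoot 1.7 dB → GR 8.5 dB.
B: overshoot 5 dB → output overshoot 1 dB → GR 4 dB.
A reduces 4.5 dB more.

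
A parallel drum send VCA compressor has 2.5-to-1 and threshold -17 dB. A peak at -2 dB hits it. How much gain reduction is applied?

Overshoot = -2 − (-17) = 15 dB.
A 2.5:1 ratio leaves 6 dB of that excess.
So the signal is attenuated by 15 − 6 = 9 dB.

9 dB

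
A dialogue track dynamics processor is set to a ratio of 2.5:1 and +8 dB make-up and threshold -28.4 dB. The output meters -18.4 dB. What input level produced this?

Before make-up, the level was -18.4 − 8 = -26.4 dB.
The compressed level sits -26.4 − (-28.4) = 2 dB over threshold.
Before 2.5:1 compression the overshoot was 2 × 2.5 = 5 dB, so input = -28.4 + 5 = -23.4 dB.

-23.4 dB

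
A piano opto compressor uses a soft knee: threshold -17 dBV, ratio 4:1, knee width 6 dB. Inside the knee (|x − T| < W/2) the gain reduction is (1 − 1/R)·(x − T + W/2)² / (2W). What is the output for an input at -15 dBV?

x − T + W/2 = -15 − (-17) + 3 = 5.
GR = (1 − 1/4) × 5² / 12 = 0.75 × 25 / 12 = 1.5625 dB.
Output = -15 − 1.5625 = -16.5625 dBV.

-16.5625 dBV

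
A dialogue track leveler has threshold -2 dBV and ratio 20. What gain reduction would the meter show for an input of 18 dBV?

Overshoot = 18 − (-2) = 20 dB.
A 20:1 ratio leaves 1 dB of that excess.
So the signal is attenuated by 20 − 1 = 19 dB.

19 dB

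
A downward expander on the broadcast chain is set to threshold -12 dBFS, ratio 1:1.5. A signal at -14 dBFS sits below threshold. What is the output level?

-15 dBFS

Below threshold, a 1:1.5 expander applies gain = (1.5−1)×(T − x) of attenuation.
(1.5−1) × 2 = 1 dB, so output = -14 − 1 = -15 dBFS.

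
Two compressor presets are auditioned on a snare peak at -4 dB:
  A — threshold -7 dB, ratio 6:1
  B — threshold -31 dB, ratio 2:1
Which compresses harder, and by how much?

A: 3 dB over, compressed to 0.5 dB over, so 2.5 dB of GR.
B: 27 dB over, compressed to 13.5 dB over, so 13.5 dB of GR.
Difference: 11 dB in favour of B.

B, by 11 dB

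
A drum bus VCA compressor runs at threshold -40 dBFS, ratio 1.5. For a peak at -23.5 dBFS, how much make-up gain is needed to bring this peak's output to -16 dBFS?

Without make-up, output = threshold + overshoot/1.5 = -40 + 11 = -29 dBFS.
Gap to target: 13 dB.

13 dB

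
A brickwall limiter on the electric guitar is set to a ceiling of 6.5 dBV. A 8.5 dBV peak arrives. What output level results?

At ∞:1, everything above 6.5 dBV is held at the ceiling.

6.5 dBV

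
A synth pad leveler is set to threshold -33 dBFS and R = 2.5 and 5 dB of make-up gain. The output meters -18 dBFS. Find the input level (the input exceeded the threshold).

Before make-up, the level was -18 − 5 = -23 dBFS.
Post-compression overshoot = -23 − (-33) = 10 dB.
Input overshoot = R × output overshoot = 25 dB → input = -33 + 25 = -8 dBFS.

-8 dBFS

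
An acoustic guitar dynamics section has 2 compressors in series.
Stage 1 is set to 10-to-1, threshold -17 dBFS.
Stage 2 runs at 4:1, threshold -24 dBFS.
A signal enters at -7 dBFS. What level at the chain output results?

Stage 1: overshoot 10 dB → 10/10 = 1 dB → -16 dBFS.
Stage 2: overshoot 8 dB → 8/4 = 2 dB → -22 dBFS.

-22 dBFS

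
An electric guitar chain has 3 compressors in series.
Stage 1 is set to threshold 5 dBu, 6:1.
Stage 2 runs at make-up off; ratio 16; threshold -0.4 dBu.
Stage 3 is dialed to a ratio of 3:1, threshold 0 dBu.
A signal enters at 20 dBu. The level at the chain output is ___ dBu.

Stage 1: 20 dBu is 15 dB over 5 dBu; at 6:1 that becomes 2.5 dB over, giving 7.5 dBu.
Stage 2: overshoot 7.9 dB → 7.9/16 = 0.49375 dB → 0.09375 dBu.
Stage 3: overshoot 0.09375 dB → 0.09375/3 = 0.03125 dB → 0.03125 dBu.

0.03125 dBu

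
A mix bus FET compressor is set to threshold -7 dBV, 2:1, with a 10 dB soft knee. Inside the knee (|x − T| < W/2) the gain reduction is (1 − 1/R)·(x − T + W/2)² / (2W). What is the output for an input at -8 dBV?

-8.4 dBV

x − T + W/2 = -8 − (-7) + 5 = 4.
GR = (1 − 1/2) × 4² / 20 = 0.5 × 16 / 20 = 0.4 dB.
Output = -8 − 0.4 = -8.4 dBV.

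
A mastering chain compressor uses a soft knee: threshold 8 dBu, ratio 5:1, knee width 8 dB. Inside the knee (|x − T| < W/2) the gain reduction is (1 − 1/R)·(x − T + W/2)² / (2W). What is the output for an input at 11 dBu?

8.55 dBu

x − T + W/2 = 11 − 8 + 4 = 7.
GR = (1 − 1/5) × 7² / 16 = 0.8 × 49 / 16 = 2.45 dB.
Output = 11 − 2.45 = 8.55 dBu.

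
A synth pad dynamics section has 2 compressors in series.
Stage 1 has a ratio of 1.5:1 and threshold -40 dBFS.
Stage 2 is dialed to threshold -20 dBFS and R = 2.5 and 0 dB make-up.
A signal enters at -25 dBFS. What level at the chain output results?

-30 dBFS

Stage 1: 15 dB above -40 dBFS, reduced 1.5:1 to 10 dB above → -30 dBFS.
Stage 2: -30 dBFS ≤ -20 dBFS, so stage 2 doesn't engage; output -30 dBFS.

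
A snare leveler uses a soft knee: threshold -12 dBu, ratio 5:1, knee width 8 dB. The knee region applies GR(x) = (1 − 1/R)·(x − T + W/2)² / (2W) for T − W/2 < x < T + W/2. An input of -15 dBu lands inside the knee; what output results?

-15.05 dBu

x − T + W/2 = -15 − (-12) + 4 = 1.
GR = (1 − 1/5) × 1² / 16 = 0.8 × 1 / 16 = 0.05 dB.
Output = -15 − 0.05 = -15.05 dBu.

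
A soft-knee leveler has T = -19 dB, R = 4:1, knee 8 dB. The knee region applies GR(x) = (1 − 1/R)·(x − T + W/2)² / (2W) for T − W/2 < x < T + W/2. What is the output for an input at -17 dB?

-18.6875 dB

x − T + W/2 = -17 − (-19) + 4 = 6.
GR = (1 − 1/4) × 6² / 16 = 0.75 × 36 / 16 = 1.6875 dB.
Output = -17 − 1.6875 = -18.6875 dB.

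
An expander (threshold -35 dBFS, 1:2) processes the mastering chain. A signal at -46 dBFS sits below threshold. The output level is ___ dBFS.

Undershoot = (-35) − (-46) = 11 dB.
At 1:2, that expands to 22 dB under threshold.
Output = -35 − 22 = -57 dBFS.

-57 dBFS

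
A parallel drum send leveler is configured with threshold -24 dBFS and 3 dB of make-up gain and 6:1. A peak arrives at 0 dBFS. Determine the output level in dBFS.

The input is 24 dB above the -24 dBFS threshold.
The 24 dB excess becomes 4 dB after 6:1 reduction.
So the level is -24 + 4 = -20 dBFS; make-up adds 3 dB, giving -17 dBFS.

-17 dBFS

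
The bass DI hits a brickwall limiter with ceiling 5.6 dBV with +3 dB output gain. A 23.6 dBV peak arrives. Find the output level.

The limiter clamps the peak to its 5.6 dBV ceiling.
Output gain then adds 3 dB: 5.6 + 3 = 8.6 dBV.

8.6 dBV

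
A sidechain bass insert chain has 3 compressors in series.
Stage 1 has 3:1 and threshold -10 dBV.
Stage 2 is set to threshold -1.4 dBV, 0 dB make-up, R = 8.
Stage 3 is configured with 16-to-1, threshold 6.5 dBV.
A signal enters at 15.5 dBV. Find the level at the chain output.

Stage 1: 25.5 dB above -10 dBV, reduced 3:1 to 8.5 dB above → -1.5 dBV.
Stage 2: -1.5 dBV is at or below the -1.4 dBV threshold — no compression; output -1.5 dBV.
Stage 3: below threshold (-1.5 ≤ 6.5); passes unchanged; output -1.5 dBV.

-1.5 dBV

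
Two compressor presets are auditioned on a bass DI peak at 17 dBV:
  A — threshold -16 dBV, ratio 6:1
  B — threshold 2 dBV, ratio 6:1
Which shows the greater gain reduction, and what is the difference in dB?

A, by 15 dB

A: overshoot 33 dB → output overshoot 5.5 dB → GR 27.5 dB.
B: overshoot 15 dB → output overshoot 2.5 dB → GR 12.5 dB.
A applies 15 dB more gain reduction.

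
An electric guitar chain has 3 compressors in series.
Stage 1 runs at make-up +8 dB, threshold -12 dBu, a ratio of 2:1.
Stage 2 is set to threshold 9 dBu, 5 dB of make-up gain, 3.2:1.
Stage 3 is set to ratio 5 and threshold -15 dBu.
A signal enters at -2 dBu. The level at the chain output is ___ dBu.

-10.8 dBu

Stage 1: overshoot 10 dB → 10/2 = 5 dB → -7 dBu; +8 dB make-up → 1 dBu.
Stage 2: 1 dBu ≤ 9 dBu, so stage 2 doesn't engage; make-up brings it to 6 dBu.
Stage 3: 6 dBu is 21 dB over -15 dBu; at 5:1 that becomes 4.2 dB over, giving -10.8 dBu.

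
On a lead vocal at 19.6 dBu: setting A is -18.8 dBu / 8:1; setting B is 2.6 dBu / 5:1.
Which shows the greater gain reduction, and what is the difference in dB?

A, by 20 dB

A: GR = 38.4 − 38.4/8 = 33.6 dB.
B: GR = 17 − 17/5 = 13.6 dB.
A applies 20 dB more gain reduction.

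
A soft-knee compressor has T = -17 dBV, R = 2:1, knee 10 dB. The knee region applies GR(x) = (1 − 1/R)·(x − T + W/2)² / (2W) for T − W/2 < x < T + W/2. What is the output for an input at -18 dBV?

x − T + W/2 = -18 − (-17) + 5 = 4.
GR = (1 − 1/2) × 4² / 20 = 0.5 × 16 / 20 = 0.4 dB.
Output = -18 − 0.4 = -18.4 dBV.

-18.4 dBV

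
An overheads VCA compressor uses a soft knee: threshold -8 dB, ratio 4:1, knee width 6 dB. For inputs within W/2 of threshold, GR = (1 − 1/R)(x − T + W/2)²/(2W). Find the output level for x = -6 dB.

-7.5625 dB

x − T + W/2 = -6 − (-8) + 3 = 5.
GR = (1 − 1/4) × 5² / 12 = 0.75 × 25 / 12 = 1.5625 dB.
Output = -6 − 1.5625 = -7.5625 dB.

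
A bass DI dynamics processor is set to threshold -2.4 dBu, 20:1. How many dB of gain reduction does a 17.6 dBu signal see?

19 dB

Overshoot = 17.6 − (-2.4) = 20 dB.
At 20:1, output sits 20/20 = 1 dB above threshold.
GR = overshoot in − overshoot out = 20 − 1 = 19 dB.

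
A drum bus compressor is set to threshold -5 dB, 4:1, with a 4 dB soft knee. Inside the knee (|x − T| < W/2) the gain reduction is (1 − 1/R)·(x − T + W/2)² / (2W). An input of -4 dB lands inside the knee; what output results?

x − T + W/2 = -4 − (-5) + 2 = 3.
GR = (1 − 1/4) × 3² / 8 = 0.75 × 9 / 8 = 0.84375 dB.
Output = -4 − 0.84375 = -4.84375 dB.

-4.84375 dB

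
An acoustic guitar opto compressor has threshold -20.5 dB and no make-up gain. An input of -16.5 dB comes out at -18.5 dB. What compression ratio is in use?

2:1

Input overshoot = -16.5 − (-20.5) = 4 dB; output overshoot = -18.5 − (-20.5) = 2 dB.
Ratio = 4 / 2 = 2.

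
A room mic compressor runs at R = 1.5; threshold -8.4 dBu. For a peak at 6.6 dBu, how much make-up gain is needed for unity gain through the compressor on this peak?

Overshoot 15 dB → 15/1.5 = 10 dB after compression, so the compressed level is -8.4 + 10 = 1.6 dBu.
Make-up = target − compressed = 6.6 − 1.6 = 5 dB.

5 dB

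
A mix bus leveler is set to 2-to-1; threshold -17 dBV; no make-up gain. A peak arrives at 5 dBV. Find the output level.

The input is 22 dB above the -17 dBV threshold.
2:1 compression reduces that to 22/2 = 11 dB over.
Output = -17 + 11 = -6 dBV.

-6 dBV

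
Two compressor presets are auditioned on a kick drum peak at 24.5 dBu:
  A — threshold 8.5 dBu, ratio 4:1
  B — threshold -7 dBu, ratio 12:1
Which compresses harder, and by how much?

A: GR = 16 − 16/4 = 12 dB.
B: GR = 31.5 − 31.5/12 = 28.875 dB.
B applies 16.875 dB more gain reduction.

B, by 16.875 dB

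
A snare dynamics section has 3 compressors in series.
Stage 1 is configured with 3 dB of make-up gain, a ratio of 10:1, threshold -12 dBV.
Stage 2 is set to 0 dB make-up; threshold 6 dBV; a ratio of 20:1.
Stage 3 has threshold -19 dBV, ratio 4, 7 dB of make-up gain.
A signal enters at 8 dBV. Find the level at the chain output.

-9 dBV

Stage 1: 20 dB above -12 dBV, reduced 10:1 to 2 dB above → -10 dBV; +3 dB make-up → -7 dBV.
Stage 2: -7 dBV ≤ 6 dBV, so stage 2 doesn't engage; output -7 dBV.
Stage 3: -7 dBV is 12 dB over -19 dBV; at 4:1 that becomes 3 dB over, giving -16 dBV; +7 dB make-up → -9 dBV.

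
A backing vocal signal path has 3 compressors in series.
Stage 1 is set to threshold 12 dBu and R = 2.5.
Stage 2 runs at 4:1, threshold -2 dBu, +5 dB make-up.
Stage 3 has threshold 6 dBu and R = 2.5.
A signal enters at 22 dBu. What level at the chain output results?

6.6 dBu

Stage 1: 10 dB above 12 dBu, reduced 2.5:1 to 4 dB above → 16 dBu.
Stage 2: 18 dB above -2 dBu, reduced 4:1 to 4.5 dB above → 2.5 dBu; +5 dB make-up → 7.5 dBu.
Stage 3: 1.5 dB above 6 dBu, reduced 2.5:1 to 0.6 dB above → 6.6 dBu.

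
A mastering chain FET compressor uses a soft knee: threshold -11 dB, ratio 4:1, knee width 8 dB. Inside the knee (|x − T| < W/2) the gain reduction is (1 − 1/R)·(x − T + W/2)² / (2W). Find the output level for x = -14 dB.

x − T + W/2 = -14 − (-11) + 4 = 1.
GR = (1 − 1/4) × 1² / 16 = 0.75 × 1 / 16 = 0.046875 dB.
Output = -14 − 0.046875 = -14.046875 dB.

-14.046875 dB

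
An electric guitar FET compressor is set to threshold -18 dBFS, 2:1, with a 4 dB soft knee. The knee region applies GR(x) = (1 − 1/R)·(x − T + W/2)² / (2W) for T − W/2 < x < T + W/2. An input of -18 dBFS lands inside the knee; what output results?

x − T + W/2 = -18 − (-18) + 2 = 2.
GR = (1 − 1/2) × 2² / 8 = 0.5 × 4 / 8 = 0.25 dB.
Output = -18 − 0.25 = -18.25 dBFS.

-18.25 dBFS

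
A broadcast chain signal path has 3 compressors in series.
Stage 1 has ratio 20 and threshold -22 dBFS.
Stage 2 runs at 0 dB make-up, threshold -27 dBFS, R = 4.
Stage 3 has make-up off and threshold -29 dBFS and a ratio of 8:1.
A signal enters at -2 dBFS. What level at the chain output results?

-28.5625 dBFS

Stage 1: 20 dB above -22 dBFS, reduced 20:1 to 1 dB above → -21 dBFS.
Stage 2: 6 dB above -27 dBFS, reduced 4:1 to 1.5 dB above → -25.5 dBFS.
Stage 3: 3.5 dB above -29 dBFS, reduced 8:1 to 0.4375 dB above → -28.5625 dBFS.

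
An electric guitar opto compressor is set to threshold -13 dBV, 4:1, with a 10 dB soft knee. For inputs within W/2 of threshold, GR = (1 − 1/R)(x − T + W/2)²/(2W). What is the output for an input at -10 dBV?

-12.4 dBV

x − T + W/2 = -10 − (-13) + 5 = 8.
GR = (1 − 1/4) × 8² / 20 = 0.75 × 64 / 20 = 2.4 dB.
Output = -10 − 2.4 = -12.4 dBV.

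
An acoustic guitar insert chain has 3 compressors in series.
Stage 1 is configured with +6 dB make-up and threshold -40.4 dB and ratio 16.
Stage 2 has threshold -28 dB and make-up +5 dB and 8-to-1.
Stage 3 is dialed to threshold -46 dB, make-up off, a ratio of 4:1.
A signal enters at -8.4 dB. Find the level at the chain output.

-41.35 dB

Stage 1: 32 dB above -40.4 dB, reduced 16:1 to 2 dB above → -38.4 dB; +6 dB make-up → -32.4 dB.
Stage 2: below threshold (-32.4 ≤ -28); passes unchanged; make-up brings it to -27.4 dB.
Stage 3: 18.6 dB above -46 dB, reduced 4:1 to 4.65 dB above → -41.35 dB.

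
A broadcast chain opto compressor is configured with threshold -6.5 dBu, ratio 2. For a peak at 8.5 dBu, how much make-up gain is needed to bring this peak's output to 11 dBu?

10 dB

Overshoot 15 dB → 15/2 = 7.5 dB after compression, so the compressed level is -6.5 + 7.5 = 1 dBu.
Make-up = target − compressed = 11 − 1 = 10 dB.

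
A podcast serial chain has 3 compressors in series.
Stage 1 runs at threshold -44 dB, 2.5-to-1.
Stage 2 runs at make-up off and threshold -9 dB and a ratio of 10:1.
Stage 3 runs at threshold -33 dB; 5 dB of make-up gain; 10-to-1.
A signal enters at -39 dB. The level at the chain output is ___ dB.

-37 dB

Stage 1: overshoot 5 dB → 5/2.5 = 2 dB → -42 dB.
Stage 2: -42 dB ≤ -9 dB, so stage 2 doesn't engage; output -42 dB.
Stage 3: below threshold (-42 ≤ -33); passes unchanged; make-up brings it to -37 dB.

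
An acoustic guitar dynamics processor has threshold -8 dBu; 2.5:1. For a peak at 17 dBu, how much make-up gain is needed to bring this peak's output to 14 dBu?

The peak compresses to -8 + 25/2.5 = 2 dBu.
To reach 14 dBu requires 14 − 2 = 12 dB of make-up.

12 dB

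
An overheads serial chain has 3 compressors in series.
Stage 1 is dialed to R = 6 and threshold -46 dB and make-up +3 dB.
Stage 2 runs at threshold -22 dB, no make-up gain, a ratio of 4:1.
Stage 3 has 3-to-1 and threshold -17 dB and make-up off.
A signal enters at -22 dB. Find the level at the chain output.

-39 dB

Stage 1: 24 dB above -46 dB, reduced 6:1 to 4 dB above → -42 dB; +3 dB make-up → -39 dB.
Stage 2: below threshold (-39 ≤ -22); passes unchanged; output -39 dB.
Stage 3: -39 dB ≤ -17 dB, so stage 3 doesn't engage; output -39 dB.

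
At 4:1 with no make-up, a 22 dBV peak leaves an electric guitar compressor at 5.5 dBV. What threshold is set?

Gain reduction = 22 − 5.5 = 16.5 dB; output overshoot = GR / (R − 1) = 16.5 / 3 = 5.5 dB.
Threshold = output − output overshoot = 5.5 − 5.5 = 0 dBV.

0 dBV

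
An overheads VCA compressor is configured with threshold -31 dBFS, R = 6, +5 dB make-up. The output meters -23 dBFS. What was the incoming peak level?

-13 dBFS

Before make-up, the level was -23 − 5 = -28 dBFS.
Post-compression overshoot = -28 − (-31) = 3 dB.
Before 6:1 compression the overshoot was 3 × 6 = 18 dB, so input = -31 + 18 = -13 dBFS.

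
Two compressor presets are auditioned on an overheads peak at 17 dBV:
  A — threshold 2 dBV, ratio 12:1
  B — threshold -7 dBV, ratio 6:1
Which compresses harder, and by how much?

B, by 6.25 dB

A: overshoot 15 dB → output overshoot 1.25 dB → GR 13.75 dB.
B: overshoot 24 dB → output overshoot 4 dB → GR 20 dB.
B applies 6.25 dB more gain reduction.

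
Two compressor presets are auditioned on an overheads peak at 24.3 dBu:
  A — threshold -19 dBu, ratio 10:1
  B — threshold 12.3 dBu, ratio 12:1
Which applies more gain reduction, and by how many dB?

A, by 27.97 dB

A: overshoot 43.3 dB → output overshoot 4.33 dB → GR 38.97 dB.
B: overshoot 12 dB → output overshoot 1 dB → GR 11 dB.
A applies 27.97 dB more gain reduction.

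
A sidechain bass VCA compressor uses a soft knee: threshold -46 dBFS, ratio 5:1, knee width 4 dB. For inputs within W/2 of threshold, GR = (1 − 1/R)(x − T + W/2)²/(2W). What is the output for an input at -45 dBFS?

-45.9 dBFS

x − T + W/2 = -45 − (-46) + 2 = 3.
GR = (1 − 1/5) × 3² / 8 = 0.8 × 9 / 8 = 0.9 dB.
Output = -45 − 0.9 = -45.9 dBFS.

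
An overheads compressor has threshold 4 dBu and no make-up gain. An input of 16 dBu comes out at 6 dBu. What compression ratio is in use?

Input overshoot = 16 − 4 = 12 dB; output overshoot = 6 − 4 = 2 dB.
Ratio = 12 / 2 = 6.

6:1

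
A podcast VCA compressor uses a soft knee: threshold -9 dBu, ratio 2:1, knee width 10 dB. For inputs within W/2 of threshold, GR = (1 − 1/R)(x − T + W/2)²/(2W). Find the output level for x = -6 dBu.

-7.6 dBu

x − T + W/2 = -6 − (-9) + 5 = 8.
GR = (1 − 1/2) × 8² / 20 = 0.5 × 64 / 20 = 1.6 dB.
Output = -6 − 1.6 = -7.6 dBu.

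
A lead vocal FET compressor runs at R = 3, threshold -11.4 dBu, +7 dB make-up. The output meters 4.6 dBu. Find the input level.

Before make-up, the level was 4.6 − 7 = -2.4 dBu.
The compressed level sits -2.4 − (-11.4) = 9 dB over threshold.
Input overshoot = R × output overshoot = 27 dB → input = -11.4 + 27 = 15.6 dBu.

15.6 dBu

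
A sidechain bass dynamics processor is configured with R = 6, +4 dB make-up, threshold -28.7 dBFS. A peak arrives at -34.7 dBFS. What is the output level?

-30.7 dBFS

-34.7 dBFS is 6 dB below the -28.7 dBFS threshold, so no gain reduction is applied.
Make-up gain adds 4 dB: -34.7 + 4 = -30.7 dBFS.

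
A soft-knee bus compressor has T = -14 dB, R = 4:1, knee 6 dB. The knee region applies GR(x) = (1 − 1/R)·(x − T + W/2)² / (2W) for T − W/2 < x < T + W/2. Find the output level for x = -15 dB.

x − T + W/2 = -15 − (-14) + 3 = 2.
GR = (1 − 1/4) × 2² / 12 = 0.75 × 4 / 12 = 0.25 dB.
Output = -15 − 0.25 = -15.25 dB.

-15.25 dB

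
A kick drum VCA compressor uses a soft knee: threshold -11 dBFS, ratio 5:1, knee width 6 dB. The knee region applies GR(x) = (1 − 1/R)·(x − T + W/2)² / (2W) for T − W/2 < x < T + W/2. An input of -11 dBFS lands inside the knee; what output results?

-11.6 dBFS

x − T + W/2 = -11 − (-11) + 3 = 3.
GR = (1 − 1/5) × 3² / 12 = 0.8 × 9 / 12 = 0.6 dB.
Output = -11 − 0.6 = -11.6 dBFS.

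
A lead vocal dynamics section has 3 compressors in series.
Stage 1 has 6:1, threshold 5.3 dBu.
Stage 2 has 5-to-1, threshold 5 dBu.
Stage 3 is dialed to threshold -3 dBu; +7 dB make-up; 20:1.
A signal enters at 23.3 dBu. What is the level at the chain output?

4.433 dBu

Stage 1: 18 dB above 5.3 dBu, reduced 6:1 to 3 dB above → 8.3 dBu.
Stage 2: 8.3 dBu is 3.3 dB over 5 dBu; at 5:1 that becomes 0.66 dB over, giving 5.66 dBu.
Stage 3: 5.66 dBu is 8.66 dB over -3 dBu; at 20:1 that becomes 0.433 dB over, giving -2.567 dBu; +7 dB make-up → 4.433 dBu.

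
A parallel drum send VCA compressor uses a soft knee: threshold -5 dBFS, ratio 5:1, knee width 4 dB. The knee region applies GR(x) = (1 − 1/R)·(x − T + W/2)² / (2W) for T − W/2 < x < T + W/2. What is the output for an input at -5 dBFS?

x − T + W/2 = -5 − (-5) + 2 = 2.
GR = (1 − 1/5) × 2² / 8 = 0.8 × 4 / 8 = 0.4 dB.
Output = -5 − 0.4 = -5.4 dBFS.

-5.4 dBFS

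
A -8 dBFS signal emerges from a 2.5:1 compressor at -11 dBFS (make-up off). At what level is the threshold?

-13 dBFS

Gain reduction = -8 − (-11) = 3 dB; output overshoot = GR / (R − 1) = 3 / 1.5 = 2 dB.
Threshold = output − output overshoot = -11 − 2 = -13 dBFS.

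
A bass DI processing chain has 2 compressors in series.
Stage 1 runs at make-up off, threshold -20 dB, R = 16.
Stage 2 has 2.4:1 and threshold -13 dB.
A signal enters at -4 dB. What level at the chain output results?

Stage 1: -4 dB is 16 dB over -20 dB; at 16:1 that becomes 1 dB over, giving -19 dB.
Stage 2: below threshold (-19 ≤ -13); passes unchanged; output -19 dB.

-19 dB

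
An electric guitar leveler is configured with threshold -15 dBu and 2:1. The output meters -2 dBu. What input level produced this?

That's 13 dB above the -15 dBu threshold.
Input overshoot = R × output overshoot = 26 dB → input = -15 + 26 = 11 dBu.

11 dBu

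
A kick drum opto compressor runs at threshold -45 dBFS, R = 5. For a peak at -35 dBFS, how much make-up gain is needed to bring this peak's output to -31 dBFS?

The peak compresses to -45 + 10/5 = -43 dBFS.
To reach -31 dBFS requires -31 − (-43) = 12 dB of make-up.

12 dB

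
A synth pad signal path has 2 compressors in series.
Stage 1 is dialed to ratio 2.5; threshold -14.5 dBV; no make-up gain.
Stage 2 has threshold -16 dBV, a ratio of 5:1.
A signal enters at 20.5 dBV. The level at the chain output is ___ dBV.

-12.9 dBV

Stage 1: 35 dB above -14.5 dBV, reduced 2.5:1 to 14 dB above → -0.5 dBV.
Stage 2: overshoot 15.5 dB → 15.5/5 = 3.1 dB → -12.9 dBV.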